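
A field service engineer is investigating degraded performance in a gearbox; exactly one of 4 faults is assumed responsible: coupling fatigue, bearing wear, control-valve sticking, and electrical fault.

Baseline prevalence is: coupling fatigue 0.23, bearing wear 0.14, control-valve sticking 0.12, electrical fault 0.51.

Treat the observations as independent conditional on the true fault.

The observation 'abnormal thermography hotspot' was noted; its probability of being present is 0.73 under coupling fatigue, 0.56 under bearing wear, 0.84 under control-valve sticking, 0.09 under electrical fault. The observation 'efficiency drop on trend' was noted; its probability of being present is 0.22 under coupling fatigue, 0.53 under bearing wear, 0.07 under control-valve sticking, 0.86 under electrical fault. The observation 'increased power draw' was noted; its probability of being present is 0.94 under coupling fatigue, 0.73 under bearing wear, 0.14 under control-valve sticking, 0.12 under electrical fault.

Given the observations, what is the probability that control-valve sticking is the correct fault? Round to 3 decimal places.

0.014

For each hypothesis, the unnormalized posterior weight is prior × product of the observation likelihoods:
  coupling fatigue: 0.23 × 0.73 × 0.22 × 0.94 = 0.034722
  bearing wear: 0.14 × 0.56 × 0.53 × 0.73 = 0.030333
  control-valve sticking: 0.12 × 0.84 × 0.07 × 0.14 = 0.00098784
  electrical fault: 0.51 × 0.09 × 0.86 × 0.12 = 0.0047369
The unnormalized weights sum to 0.070779.
P(control-valve sticking | evidence) = 0.00098784 / 0.070779 ≈ 0.014.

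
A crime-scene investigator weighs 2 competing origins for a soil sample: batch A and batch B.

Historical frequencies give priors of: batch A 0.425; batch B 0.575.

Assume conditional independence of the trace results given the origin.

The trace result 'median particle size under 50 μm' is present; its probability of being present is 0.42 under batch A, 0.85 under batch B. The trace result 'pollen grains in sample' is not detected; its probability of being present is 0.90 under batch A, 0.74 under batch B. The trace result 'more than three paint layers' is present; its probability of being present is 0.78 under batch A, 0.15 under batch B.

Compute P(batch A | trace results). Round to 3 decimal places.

For each hypothesis, the unnormalized posterior weight is prior × product of the trace result likelihoods (using 1 − P(present | H) for each absent trace result):
  batch A: 0.425 × 0.42 × (1 − 0.90) × 0.78 = 0.013923
  batch B: 0.575 × 0.85 × (1 − 0.74) × 0.15 = 0.019061
Marginal likelihood of the evidence = 0.032984.
P(batch A | evidence) = 0.013923 / 0.032984 ≈ 0.422.

0.422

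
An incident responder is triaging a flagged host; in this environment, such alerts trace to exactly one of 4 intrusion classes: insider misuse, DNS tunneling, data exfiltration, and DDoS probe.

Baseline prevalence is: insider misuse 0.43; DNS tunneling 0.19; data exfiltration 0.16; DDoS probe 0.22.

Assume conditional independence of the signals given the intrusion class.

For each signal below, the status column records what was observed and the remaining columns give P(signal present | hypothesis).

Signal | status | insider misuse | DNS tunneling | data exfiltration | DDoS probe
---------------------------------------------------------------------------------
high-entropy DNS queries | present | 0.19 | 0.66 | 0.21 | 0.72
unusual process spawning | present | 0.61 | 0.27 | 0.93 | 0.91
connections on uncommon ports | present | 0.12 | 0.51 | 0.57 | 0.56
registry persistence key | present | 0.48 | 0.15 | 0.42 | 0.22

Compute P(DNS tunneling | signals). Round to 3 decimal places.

0.084

For each hypothesis, the unnormalized posterior weight is prior × product of the signal likelihoods:
  insider misuse: 0.43 × 0.19 × 0.61 × 0.12 × 0.48 = 0.0028706
  DNS tunneling: 0.19 × 0.66 × 0.27 × 0.51 × 0.15 = 0.0025901
  data exfiltration: 0.16 × 0.21 × 0.93 × 0.57 × 0.42 = 0.0074808
  DDoS probe: 0.22 × 0.72 × 0.91 × 0.56 × 0.22 = 0.017759
Normalizing constant Z = 0.0028706 + 0.0025901 + 0.0074808 + 0.017759 = 0.0307.
P(DNS tunneling | evidence) = 0.0025901 / 0.0307 ≈ 0.084.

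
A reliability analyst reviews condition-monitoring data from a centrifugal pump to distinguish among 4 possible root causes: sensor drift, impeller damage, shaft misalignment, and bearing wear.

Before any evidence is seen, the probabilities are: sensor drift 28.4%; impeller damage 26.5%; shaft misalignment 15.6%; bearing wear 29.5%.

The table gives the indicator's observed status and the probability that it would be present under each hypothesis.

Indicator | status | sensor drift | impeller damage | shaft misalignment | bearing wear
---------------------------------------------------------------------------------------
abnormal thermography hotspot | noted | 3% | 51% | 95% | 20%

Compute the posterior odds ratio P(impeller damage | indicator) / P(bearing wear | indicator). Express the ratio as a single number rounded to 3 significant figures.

2.29

The normalizing constant cancels in an odds ratio, so compute prior × likelihood for the two hypotheses only:
  impeller damage: 0.265 × 0.51 = 0.13515
  bearing wear: 0.295 × 0.20 = 0.059
Posterior odds = 0.13515 / 0.059 ≈ 2.29.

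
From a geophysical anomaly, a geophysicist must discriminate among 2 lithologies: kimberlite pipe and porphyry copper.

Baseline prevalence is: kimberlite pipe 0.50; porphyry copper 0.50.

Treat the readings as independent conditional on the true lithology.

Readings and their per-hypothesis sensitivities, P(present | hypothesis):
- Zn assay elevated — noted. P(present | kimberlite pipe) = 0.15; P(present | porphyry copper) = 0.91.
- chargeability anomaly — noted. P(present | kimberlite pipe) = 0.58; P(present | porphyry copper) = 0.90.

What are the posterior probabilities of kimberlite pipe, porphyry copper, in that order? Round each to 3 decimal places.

0.096, 0.904

Multiply each prior by the joint likelihood of the reading pattern:
  kimberlite pipe: 0.50 × 0.15 × 0.58 = 0.0435
  porphyry copper: 0.50 × 0.91 × 0.90 = 0.4095
Marginal likelihood of the evidence = 0.453.
P(kimberlite pipe | evidence) = 0.0435 / 0.453 ≈ 0.096
P(porphyry copper | evidence) = 0.4095 / 0.453 ≈ 0.904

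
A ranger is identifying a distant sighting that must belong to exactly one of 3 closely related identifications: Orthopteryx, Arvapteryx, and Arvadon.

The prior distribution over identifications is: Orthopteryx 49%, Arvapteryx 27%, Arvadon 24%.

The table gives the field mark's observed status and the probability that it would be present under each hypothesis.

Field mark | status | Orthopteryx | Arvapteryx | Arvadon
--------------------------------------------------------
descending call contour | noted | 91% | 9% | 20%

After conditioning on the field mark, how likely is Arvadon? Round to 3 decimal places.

By Bayes' rule, the unnormalized weight for each hypothesis is prior × likelihood:
  Orthopteryx: 0.49 × 0.91 = 0.4459
  Arvapteryx: 0.27 × 0.09 = 0.0243
  Arvadon: 0.24 × 0.20 = 0.048
Normalizing constant Z = 0.4459 + 0.0243 + 0.048 = 0.5182.
P(Arvadon | evidence) = 0.048 / 0.5182 ≈ 0.093.

0.093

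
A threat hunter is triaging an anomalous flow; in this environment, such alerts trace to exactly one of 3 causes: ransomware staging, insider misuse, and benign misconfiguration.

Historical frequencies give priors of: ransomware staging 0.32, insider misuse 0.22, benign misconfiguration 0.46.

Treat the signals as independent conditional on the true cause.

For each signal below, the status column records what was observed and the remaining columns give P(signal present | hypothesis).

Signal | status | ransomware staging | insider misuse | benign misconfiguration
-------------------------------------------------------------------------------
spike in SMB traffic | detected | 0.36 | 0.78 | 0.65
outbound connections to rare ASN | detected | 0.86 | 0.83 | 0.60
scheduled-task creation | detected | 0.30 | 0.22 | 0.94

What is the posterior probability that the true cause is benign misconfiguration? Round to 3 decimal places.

0.734

By Bayes' rule with conditional independence, the unnormalized weight for each hypothesis is prior × ∏ likelihoods:
  ransomware staging: 0.32 × 0.36 × 0.86 × 0.30 = 0.029722
  insider misuse: 0.22 × 0.78 × 0.83 × 0.22 = 0.031334
  benign misconfiguration: 0.46 × 0.65 × 0.60 × 0.94 = 0.16864
Marginal likelihood of the evidence = 0.22969.
P(benign misconfiguration | evidence) = 0.16864 / 0.22969 ≈ 0.734.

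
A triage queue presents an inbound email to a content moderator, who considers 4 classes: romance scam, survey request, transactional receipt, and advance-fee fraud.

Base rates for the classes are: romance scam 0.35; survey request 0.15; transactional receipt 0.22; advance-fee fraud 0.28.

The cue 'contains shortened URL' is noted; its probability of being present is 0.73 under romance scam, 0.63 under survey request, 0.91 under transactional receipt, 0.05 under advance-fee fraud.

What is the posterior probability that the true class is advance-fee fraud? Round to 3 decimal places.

0.025

For each hypothesis, the unnormalized posterior weight is prior × likelihood:
  romance scam: 0.35 × 0.73 = 0.2555
  survey request: 0.15 × 0.63 = 0.0945
  transactional receipt: 0.22 × 0.91 = 0.2002
  advance-fee fraud: 0.28 × 0.05 = 0.014
The unnormalized weights sum to 0.5642.
P(advance-fee fraud | evidence) = 0.014 / 0.5642 ≈ 0.025.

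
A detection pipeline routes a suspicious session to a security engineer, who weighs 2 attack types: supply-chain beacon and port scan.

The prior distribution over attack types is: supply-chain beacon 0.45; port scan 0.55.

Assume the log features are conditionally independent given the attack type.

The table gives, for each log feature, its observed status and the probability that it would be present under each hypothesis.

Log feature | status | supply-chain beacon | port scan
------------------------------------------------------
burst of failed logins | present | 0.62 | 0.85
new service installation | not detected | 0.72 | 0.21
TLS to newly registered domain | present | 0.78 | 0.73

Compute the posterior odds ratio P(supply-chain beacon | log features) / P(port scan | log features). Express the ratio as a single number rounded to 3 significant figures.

0.226

The normalizing constant cancels in an odds ratio, so compute prior × likelihood for the two hypotheses only (using 1 − P(present | H) for each absent log feature):
  supply-chain beacon: 0.45 × 0.62 × (1 − 0.72) × 0.78 = 0.060934
  port scan: 0.55 × 0.85 × (1 − 0.21) × 0.73 = 0.26961
Posterior odds = 0.060934 / 0.26961 ≈ 0.226.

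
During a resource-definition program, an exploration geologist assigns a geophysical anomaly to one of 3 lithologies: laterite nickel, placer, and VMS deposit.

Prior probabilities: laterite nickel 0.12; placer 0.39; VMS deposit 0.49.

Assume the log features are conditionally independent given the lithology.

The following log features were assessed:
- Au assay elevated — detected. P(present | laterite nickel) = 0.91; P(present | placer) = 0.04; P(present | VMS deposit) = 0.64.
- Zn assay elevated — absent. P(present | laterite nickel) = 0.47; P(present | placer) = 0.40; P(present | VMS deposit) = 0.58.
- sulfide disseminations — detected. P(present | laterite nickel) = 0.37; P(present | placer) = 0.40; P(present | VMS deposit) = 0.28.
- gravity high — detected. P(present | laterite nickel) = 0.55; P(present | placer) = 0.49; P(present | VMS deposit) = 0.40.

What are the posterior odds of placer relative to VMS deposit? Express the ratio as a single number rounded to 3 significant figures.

Unnormalized posterior weight (prior times the log feature likelihoods) for each of the two hypotheses (using 1 − P(present | H) for each absent log feature):
  placer: 0.39 × 0.04 × (1 − 0.40) × 0.40 × 0.49 = 0.0018346
  VMS deposit: 0.49 × 0.64 × (1 − 0.58) × 0.28 × 0.40 = 0.014752
Posterior odds = 0.0018346 / 0.014752 ≈ 0.124.

0.124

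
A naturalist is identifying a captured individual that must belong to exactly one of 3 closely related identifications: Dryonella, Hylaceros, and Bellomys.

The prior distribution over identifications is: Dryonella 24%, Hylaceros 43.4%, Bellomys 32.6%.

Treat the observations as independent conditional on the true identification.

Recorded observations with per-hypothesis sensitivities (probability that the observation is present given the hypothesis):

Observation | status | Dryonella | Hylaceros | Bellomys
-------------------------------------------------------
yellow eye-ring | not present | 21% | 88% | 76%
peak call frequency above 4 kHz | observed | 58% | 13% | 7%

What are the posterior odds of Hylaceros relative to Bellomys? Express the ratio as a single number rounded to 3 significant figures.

1.24

Unnormalized posterior weight (prior times the observation likelihoods) for each of the two hypotheses (using 1 − P(present | H) for each absent observation):
  Hylaceros: 0.434 × (1 − 0.88) × 0.13 = 0.0067704
  Bellomys: 0.326 × (1 − 0.76) × 0.07 = 0.0054768
Odds(Hylaceros : Bellomys) = 0.0067704 / 0.0054768 ≈ 1.24.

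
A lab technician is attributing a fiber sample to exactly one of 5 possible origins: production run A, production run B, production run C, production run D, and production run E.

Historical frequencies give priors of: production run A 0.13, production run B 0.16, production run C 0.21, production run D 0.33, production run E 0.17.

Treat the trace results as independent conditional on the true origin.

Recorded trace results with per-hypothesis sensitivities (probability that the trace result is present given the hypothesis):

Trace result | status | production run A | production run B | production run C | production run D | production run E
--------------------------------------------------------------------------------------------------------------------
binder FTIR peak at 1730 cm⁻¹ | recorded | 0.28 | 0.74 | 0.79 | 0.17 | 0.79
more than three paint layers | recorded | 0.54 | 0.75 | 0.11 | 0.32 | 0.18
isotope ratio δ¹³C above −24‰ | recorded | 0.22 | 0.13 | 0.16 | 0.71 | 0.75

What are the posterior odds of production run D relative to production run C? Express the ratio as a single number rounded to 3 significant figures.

4.37

Unnormalized posterior weight (prior times the trace result likelihoods) for each of the two hypotheses:
  production run D: 0.33 × 0.17 × 0.32 × 0.71 = 0.012746
  production run C: 0.21 × 0.79 × 0.11 × 0.16 = 0.0029198
Posterior odds = 0.012746 / 0.0029198 ≈ 4.37.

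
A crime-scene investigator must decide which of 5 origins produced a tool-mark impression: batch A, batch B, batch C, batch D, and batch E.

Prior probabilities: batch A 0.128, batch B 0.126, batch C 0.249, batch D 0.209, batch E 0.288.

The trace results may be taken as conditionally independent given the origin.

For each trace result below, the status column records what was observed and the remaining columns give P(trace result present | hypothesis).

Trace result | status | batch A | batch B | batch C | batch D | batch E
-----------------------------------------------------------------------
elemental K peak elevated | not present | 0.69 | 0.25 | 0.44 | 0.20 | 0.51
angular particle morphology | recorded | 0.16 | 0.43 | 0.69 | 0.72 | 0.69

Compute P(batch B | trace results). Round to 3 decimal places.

0.113

Multiply each prior by the joint likelihood of the trace result pattern (using 1 − P(present | H) for each absent trace result):
  batch A: 0.128 × (1 − 0.69) × 0.16 = 0.0063488
  batch B: 0.126 × (1 − 0.25) × 0.43 = 0.040635
  batch C: 0.249 × (1 − 0.44) × 0.69 = 0.096214
  batch D: 0.209 × (1 − 0.20) × 0.72 = 0.12038
  batch E: 0.288 × (1 − 0.51) × 0.69 = 0.097373
The unnormalized weights sum to 0.36095.
P(batch B | evidence) = 0.040635 / 0.36095 ≈ 0.113.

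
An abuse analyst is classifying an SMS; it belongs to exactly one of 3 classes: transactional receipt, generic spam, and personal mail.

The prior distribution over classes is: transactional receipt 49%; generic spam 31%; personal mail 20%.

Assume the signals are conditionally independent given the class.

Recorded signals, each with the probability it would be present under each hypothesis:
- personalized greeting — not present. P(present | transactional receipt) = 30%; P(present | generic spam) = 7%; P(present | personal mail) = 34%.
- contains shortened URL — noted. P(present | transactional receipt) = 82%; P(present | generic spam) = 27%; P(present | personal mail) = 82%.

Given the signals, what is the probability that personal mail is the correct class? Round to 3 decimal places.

For each hypothesis, the unnormalized posterior weight is prior × product of the signal likelihoods (using 1 − P(present | H) for each absent signal):
  transactional receipt: 0.49 × (1 − 0.30) × 0.82 = 0.28126
  generic spam: 0.31 × (1 − 0.07) × 0.27 = 0.077841
  personal mail: 0.20 × (1 − 0.34) × 0.82 = 0.10824
Normalizing constant Z = 0.28126 + 0.077841 + 0.10824 = 0.46734.
P(personal mail | evidence) = 0.10824 / 0.46734 ≈ 0.232.

0.232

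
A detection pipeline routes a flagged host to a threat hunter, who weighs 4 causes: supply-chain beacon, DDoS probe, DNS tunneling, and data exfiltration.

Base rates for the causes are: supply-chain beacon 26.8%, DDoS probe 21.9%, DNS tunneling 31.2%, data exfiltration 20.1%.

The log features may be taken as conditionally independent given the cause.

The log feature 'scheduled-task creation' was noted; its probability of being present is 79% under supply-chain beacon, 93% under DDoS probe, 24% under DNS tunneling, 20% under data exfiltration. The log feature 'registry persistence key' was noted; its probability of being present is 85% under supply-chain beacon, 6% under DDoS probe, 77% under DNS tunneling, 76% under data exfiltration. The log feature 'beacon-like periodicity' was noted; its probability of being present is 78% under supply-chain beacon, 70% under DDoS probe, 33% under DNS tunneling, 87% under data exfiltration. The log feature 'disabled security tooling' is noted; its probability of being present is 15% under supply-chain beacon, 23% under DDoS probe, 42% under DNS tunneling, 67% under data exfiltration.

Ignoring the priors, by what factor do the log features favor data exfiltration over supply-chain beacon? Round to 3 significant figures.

The Bayes factor is the ratio of the joint likelihoods of the log feature pattern under the two hypotheses.
  data exfiltration: 0.20 × 0.76 × 0.87 × 0.67 = 0.088601
  supply-chain beacon: 0.79 × 0.85 × 0.78 × 0.15 = 0.078565
Bayes factor = 0.088601 / 0.078565 ≈ 1.13

1.13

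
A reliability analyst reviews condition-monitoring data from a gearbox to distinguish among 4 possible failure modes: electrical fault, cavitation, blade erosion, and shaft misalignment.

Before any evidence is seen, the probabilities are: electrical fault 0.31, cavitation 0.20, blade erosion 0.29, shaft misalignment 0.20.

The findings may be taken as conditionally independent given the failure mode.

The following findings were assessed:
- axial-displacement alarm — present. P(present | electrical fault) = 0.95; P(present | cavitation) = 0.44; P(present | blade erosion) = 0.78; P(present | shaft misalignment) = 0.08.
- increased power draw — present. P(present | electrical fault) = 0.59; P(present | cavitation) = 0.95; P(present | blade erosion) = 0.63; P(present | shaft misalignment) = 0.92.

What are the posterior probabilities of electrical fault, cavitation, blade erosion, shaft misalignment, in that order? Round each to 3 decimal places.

For each hypothesis, the unnormalized posterior weight is prior × product of the finding likelihoods:
  electrical fault: 0.31 × 0.95 × 0.59 = 0.17375
  cavitation: 0.20 × 0.44 × 0.95 = 0.0836
  blade erosion: 0.29 × 0.78 × 0.63 = 0.14251
  shaft misalignment: 0.20 × 0.08 × 0.92 = 0.01472
Marginal likelihood of the evidence = 0.41458.
P(electrical fault | evidence) = 0.17375 / 0.41458 ≈ 0.419
P(cavitation | evidence) = 0.0836 / 0.41458 ≈ 0.202
P(blade erosion | evidence) = 0.14251 / 0.41458 ≈ 0.344
P(shaft misalignment | evidence) = 0.01472 / 0.41458 ≈ 0.036

0.419, 0.202, 0.344, 0.036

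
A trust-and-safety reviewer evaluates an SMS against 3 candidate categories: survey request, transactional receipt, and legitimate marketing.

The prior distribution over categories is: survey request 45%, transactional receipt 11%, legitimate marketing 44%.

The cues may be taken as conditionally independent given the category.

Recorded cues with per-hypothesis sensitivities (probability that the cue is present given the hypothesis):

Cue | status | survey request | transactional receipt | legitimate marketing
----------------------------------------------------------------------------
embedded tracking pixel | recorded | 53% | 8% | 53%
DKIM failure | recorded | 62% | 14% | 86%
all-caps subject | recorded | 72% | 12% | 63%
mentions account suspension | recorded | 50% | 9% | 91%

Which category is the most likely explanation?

legitimate marketing

By Bayes' rule with conditional independence, the unnormalized weight for each hypothesis is prior × ∏ likelihoods:
  survey request: 0.45 × 0.53 × 0.62 × 0.72 × 0.50 = 0.053233
  transactional receipt: 0.11 × 0.08 × 0.14 × 0.12 × 0.09 = 1.3306e-05
  legitimate marketing: 0.44 × 0.53 × 0.86 × 0.63 × 0.91 = 0.11498
Marginal likelihood of the evidence = 0.16822.
P(survey request | evidence) ≈ 0.053233 / 0.16822 ≈ 0.316
P(transactional receipt | evidence) ≈ 1.3306e-05 / 0.16822 ≈ 0.000
P(legitimate marketing | evidence) ≈ 0.11498 / 0.16822 ≈ 0.683
The largest is 0.683, so legitimate marketing is most probable.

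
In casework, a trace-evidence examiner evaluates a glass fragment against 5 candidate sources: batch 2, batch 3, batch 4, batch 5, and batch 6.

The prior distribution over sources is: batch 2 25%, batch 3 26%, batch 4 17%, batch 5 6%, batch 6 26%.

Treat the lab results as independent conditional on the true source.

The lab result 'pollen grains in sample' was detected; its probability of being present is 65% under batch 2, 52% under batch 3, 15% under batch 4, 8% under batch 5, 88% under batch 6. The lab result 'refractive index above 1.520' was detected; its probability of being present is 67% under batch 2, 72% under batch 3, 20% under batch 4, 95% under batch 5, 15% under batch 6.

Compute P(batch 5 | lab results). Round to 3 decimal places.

For each hypothesis, the unnormalized posterior weight is prior × product of the lab result likelihoods:
  batch 2: 0.25 × 0.65 × 0.67 = 0.10888
  batch 3: 0.26 × 0.52 × 0.72 = 0.097344
  batch 4: 0.17 × 0.15 × 0.20 = 0.0051
  batch 5: 0.06 × 0.08 × 0.95 = 0.00456
  batch 6: 0.26 × 0.88 × 0.15 = 0.03432
Marginal likelihood of the evidence = 0.2502.
P(batch 5 | evidence) = 0.00456 / 0.2502 ≈ 0.018.

0.018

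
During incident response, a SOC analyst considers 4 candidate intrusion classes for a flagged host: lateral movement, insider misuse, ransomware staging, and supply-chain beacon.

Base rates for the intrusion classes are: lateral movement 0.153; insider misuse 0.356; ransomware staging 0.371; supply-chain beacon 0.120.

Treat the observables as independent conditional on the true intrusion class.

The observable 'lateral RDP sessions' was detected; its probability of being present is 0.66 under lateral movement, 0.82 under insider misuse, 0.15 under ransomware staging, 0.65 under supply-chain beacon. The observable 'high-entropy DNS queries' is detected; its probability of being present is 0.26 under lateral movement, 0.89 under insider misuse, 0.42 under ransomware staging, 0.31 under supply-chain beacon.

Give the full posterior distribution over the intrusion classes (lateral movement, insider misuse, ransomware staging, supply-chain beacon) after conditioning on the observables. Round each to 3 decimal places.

0.079, 0.779, 0.070, 0.072

For each hypothesis, the unnormalized posterior weight is prior × product of the observable likelihoods:
  lateral movement: 0.153 × 0.66 × 0.26 = 0.026255
  insider misuse: 0.356 × 0.82 × 0.89 = 0.25981
  ransomware staging: 0.371 × 0.15 × 0.42 = 0.023373
  supply-chain beacon: 0.120 × 0.65 × 0.31 = 0.02418
The unnormalized weights sum to 0.33362.
P(lateral movement | evidence) = 0.026255 / 0.33362 ≈ 0.079
P(insider misuse | evidence) = 0.25981 / 0.33362 ≈ 0.779
P(ransomware staging | evidence) = 0.023373 / 0.33362 ≈ 0.070
P(supply-chain beacon | evidence) = 0.02418 / 0.33362 ≈ 0.072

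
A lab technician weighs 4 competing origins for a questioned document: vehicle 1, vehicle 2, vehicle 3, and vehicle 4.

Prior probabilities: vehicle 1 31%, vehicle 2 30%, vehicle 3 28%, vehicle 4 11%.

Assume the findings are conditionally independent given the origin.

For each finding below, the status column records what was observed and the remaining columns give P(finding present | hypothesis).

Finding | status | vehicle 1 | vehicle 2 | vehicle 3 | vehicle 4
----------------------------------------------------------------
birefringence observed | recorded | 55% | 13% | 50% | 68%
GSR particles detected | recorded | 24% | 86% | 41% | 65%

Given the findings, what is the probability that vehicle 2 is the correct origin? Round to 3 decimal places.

0.186

For each hypothesis, the unnormalized posterior weight is prior × product of the finding likelihoods:
  vehicle 1: 0.31 × 0.55 × 0.24 = 0.04092
  vehicle 2: 0.30 × 0.13 × 0.86 = 0.03354
  vehicle 3: 0.28 × 0.50 × 0.41 = 0.0574
  vehicle 4: 0.11 × 0.68 × 0.65 = 0.04862
Normalizing constant Z = 0.04092 + 0.03354 + 0.0574 + 0.04862 = 0.18048.
P(vehicle 2 | evidence) = 0.03354 / 0.18048 ≈ 0.186.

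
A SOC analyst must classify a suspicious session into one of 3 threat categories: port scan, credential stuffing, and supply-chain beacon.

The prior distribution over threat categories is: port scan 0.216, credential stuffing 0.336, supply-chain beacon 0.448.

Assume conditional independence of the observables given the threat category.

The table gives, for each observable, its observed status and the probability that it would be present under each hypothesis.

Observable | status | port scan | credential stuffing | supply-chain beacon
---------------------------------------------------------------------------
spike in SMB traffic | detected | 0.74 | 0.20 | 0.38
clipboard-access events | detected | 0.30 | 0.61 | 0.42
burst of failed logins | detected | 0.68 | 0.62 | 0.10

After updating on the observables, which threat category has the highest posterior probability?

port scan

For each hypothesis, the unnormalized posterior weight is prior × product of the observable likelihoods:
  port scan: 0.216 × 0.74 × 0.30 × 0.68 = 0.032607
  credential stuffing: 0.336 × 0.20 × 0.61 × 0.62 = 0.025415
  supply-chain beacon: 0.448 × 0.38 × 0.42 × 0.10 = 0.0071501
The unnormalized weights sum to 0.065172.
P(port scan | evidence) ≈ 0.032607 / 0.065172 ≈ 0.500
P(credential stuffing | evidence) ≈ 0.025415 / 0.065172 ≈ 0.390
P(supply-chain beacon | evidence) ≈ 0.0071501 / 0.065172 ≈ 0.110
The largest is 0.500, so port scan is most probable.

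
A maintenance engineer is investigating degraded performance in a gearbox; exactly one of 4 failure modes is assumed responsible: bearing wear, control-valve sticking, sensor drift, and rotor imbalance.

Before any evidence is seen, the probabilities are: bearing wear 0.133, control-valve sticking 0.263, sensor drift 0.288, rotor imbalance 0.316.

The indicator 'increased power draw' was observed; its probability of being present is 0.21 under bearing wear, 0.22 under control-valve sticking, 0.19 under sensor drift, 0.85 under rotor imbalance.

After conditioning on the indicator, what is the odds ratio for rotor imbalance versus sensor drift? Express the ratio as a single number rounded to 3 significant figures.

4.91

Unnormalized posterior weight (prior times the indicator likelihood) for each of the two hypotheses:
  rotor imbalance: 0.316 × 0.85 = 0.2686
  sensor drift: 0.288 × 0.19 = 0.05472
Posterior odds = 0.2686 / 0.05472 ≈ 4.91.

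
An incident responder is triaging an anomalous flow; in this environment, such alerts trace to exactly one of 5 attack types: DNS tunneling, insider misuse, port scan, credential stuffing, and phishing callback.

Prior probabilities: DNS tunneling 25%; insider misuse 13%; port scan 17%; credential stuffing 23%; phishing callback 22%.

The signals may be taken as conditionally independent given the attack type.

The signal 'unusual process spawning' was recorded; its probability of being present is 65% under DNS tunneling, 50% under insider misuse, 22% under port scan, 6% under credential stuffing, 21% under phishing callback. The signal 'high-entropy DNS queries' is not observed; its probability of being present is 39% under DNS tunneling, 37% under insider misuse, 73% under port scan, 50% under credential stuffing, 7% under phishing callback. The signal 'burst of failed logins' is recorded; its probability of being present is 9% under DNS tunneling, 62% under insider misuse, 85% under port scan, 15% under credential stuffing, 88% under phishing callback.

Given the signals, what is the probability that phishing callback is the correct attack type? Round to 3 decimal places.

0.463

For each hypothesis, the unnormalized posterior weight is prior × product of the signal likelihoods (using 1 − P(present | H) for each absent signal):
  DNS tunneling: 0.25 × 0.65 × (1 − 0.39) × 0.09 = 0.0089213
  insider misuse: 0.13 × 0.50 × (1 − 0.37) × 0.62 = 0.025389
  port scan: 0.17 × 0.22 × (1 − 0.73) × 0.85 = 0.0085833
  credential stuffing: 0.23 × 0.06 × (1 − 0.50) × 0.15 = 0.001035
  phishing callback: 0.22 × 0.21 × (1 − 0.07) × 0.88 = 0.03781
Normalizing constant Z = 0.0089213 + 0.025389 + 0.0085833 + 0.001035 + 0.03781 = 0.081739.
P(phishing callback | evidence) = 0.03781 / 0.081739 ≈ 0.463.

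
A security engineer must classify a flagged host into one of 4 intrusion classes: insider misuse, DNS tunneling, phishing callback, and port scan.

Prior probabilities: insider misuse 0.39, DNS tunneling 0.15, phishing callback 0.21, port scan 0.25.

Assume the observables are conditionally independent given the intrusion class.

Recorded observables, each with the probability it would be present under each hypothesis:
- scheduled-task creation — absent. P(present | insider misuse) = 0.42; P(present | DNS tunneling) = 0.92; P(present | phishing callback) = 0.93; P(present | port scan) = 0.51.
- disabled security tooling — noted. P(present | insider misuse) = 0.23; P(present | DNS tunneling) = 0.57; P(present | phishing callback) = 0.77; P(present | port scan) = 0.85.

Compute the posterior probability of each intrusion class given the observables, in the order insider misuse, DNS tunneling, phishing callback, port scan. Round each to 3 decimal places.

By Bayes' rule with conditional independence, the unnormalized weight for each hypothesis is prior × ∏ likelihoods (using 1 − P(present | H) for each absent observable):
  insider misuse: 0.39 × (1 − 0.42) × 0.23 = 0.052026
  DNS tunneling: 0.15 × (1 − 0.92) × 0.57 = 0.00684
  phishing callback: 0.21 × (1 − 0.93) × 0.77 = 0.011319
  port scan: 0.25 × (1 − 0.51) × 0.85 = 0.10412
The unnormalized weights sum to 0.17431.
P(insider misuse | evidence) = 0.052026 / 0.17431 ≈ 0.298
P(DNS tunneling | evidence) = 0.00684 / 0.17431 ≈ 0.039
P(phishing callback | evidence) = 0.011319 / 0.17431 ≈ 0.065
P(port scan | evidence) = 0.10412 / 0.17431 ≈ 0.597

0.298, 0.039, 0.065, 0.597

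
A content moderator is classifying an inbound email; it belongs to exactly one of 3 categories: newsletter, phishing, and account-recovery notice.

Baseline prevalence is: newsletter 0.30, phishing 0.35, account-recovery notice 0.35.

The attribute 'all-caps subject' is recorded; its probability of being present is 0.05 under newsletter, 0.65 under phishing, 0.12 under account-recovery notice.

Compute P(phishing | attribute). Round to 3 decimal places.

0.800

Multiply each prior by the likelihood of the attribute:
  newsletter: 0.30 × 0.05 = 0.015
  phishing: 0.35 × 0.65 = 0.2275
  account-recovery notice: 0.35 × 0.12 = 0.042
The unnormalized weights sum to 0.2845.
P(phishing | evidence) = 0.2275 / 0.2845 ≈ 0.800.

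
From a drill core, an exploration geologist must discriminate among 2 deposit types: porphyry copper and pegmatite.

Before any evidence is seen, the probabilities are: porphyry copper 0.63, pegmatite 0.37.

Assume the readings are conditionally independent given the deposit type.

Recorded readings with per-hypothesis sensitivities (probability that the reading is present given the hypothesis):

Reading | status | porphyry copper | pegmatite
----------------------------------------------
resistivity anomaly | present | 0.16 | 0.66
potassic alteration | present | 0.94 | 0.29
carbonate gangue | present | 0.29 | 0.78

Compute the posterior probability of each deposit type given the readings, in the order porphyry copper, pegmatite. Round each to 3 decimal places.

By Bayes' rule with conditional independence, the unnormalized weight for each hypothesis is prior × ∏ likelihoods:
  porphyry copper: 0.63 × 0.16 × 0.94 × 0.29 = 0.027478
  pegmatite: 0.37 × 0.66 × 0.29 × 0.78 = 0.055238
Normalizing constant Z = 0.027478 + 0.055238 = 0.082716.
P(porphyry copper | evidence) = 0.027478 / 0.082716 ≈ 0.332
P(pegmatite | evidence) = 0.055238 / 0.082716 ≈ 0.668

0.332, 0.668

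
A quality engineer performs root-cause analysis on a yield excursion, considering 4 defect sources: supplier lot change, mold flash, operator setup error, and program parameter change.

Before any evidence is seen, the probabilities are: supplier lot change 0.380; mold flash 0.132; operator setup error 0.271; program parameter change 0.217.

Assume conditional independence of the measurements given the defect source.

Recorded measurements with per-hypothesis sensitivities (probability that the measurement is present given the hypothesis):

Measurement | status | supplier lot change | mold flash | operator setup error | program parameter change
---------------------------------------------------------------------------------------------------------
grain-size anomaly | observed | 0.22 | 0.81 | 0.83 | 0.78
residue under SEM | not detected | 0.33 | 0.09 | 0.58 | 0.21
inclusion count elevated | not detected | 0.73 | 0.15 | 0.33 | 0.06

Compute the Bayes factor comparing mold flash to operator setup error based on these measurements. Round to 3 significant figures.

Joint likelihood of the measurement pattern under each hypothesis (using 1 − P(present | H) for each absent measurement):
  mold flash: 0.81 × (1 − 0.09) × (1 − 0.15) = 0.62654
  operator setup error: 0.83 × (1 − 0.58) × (1 − 0.33) = 0.23356
Bayes factor = 0.62654 / 0.23356 ≈ 2.68

2.68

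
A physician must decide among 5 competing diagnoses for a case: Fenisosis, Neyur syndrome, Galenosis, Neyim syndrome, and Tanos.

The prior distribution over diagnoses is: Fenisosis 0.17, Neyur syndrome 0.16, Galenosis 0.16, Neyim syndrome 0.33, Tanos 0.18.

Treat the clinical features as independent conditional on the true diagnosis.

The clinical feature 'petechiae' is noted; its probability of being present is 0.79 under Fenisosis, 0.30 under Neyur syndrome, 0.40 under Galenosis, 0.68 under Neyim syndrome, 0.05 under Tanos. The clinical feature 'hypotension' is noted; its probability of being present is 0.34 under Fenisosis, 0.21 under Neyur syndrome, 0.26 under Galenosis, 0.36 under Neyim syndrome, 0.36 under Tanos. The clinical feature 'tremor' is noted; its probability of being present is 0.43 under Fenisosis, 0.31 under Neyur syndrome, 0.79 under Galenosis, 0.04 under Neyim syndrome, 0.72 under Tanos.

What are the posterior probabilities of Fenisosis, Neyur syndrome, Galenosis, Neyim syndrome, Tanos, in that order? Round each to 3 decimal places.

Multiply each prior by the joint likelihood of the clinical feature pattern:
  Fenisosis: 0.17 × 0.79 × 0.34 × 0.43 = 0.019635
  Neyur syndrome: 0.16 × 0.30 × 0.21 × 0.31 = 0.0031248
  Galenosis: 0.16 × 0.40 × 0.26 × 0.79 = 0.013146
  Neyim syndrome: 0.33 × 0.68 × 0.36 × 0.04 = 0.0032314
  Tanos: 0.18 × 0.05 × 0.36 × 0.72 = 0.0023328
Marginal likelihood of the evidence = 0.041469.
P(Fenisosis | evidence) = 0.019635 / 0.041469 ≈ 0.473
P(Neyur syndrome | evidence) = 0.0031248 / 0.041469 ≈ 0.075
P(Galenosis | evidence) = 0.013146 / 0.041469 ≈ 0.317
P(Neyim syndrome | evidence) = 0.0032314 / 0.041469 ≈ 0.078
P(Tanos | evidence) = 0.0023328 / 0.041469 ≈ 0.056

0.473, 0.075, 0.317, 0.078, 0.056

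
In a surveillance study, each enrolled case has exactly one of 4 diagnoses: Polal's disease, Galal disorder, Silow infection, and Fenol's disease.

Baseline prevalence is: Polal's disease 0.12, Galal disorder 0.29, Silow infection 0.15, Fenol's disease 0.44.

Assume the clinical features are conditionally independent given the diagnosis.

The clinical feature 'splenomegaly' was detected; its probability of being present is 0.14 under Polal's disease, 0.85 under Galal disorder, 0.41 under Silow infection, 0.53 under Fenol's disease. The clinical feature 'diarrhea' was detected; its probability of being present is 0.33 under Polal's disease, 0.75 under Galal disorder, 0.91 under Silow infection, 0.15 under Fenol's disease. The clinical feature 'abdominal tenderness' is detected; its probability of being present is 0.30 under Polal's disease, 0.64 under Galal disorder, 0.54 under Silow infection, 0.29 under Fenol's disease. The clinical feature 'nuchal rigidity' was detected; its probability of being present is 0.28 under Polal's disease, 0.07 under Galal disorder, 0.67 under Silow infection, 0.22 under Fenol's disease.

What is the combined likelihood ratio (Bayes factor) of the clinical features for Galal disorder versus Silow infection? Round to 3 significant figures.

0.212

Take the product of per-clinical feature likelihoods under each hypothesis, then divide.
  Galal disorder: 0.85 × 0.75 × 0.64 × 0.07 = 0.02856
  Silow infection: 0.41 × 0.91 × 0.54 × 0.67 = 0.13499
Bayes factor = 0.02856 / 0.13499 ≈ 0.212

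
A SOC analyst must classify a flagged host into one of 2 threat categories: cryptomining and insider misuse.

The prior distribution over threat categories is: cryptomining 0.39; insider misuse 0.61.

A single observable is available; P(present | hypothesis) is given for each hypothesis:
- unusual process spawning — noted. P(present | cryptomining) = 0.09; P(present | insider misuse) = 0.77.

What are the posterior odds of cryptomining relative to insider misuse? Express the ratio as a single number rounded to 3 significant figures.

0.0747

Unnormalized posterior weight (prior times the observable likelihood) for each of the two hypotheses:
  cryptomining: 0.39 × 0.09 = 0.0351
  insider misuse: 0.61 × 0.77 = 0.4697
Posterior odds = 0.0351 / 0.4697 ≈ 0.0747.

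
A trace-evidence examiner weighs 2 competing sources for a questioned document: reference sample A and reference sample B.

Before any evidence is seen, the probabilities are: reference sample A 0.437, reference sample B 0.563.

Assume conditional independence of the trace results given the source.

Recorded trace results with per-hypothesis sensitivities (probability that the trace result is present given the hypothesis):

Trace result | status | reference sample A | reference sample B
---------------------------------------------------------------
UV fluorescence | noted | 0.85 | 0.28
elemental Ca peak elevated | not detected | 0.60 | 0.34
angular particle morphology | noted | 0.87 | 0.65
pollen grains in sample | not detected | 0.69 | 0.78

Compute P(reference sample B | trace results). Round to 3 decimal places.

0.271

By Bayes' rule with conditional independence, the unnormalized weight for each hypothesis is prior × ∏ likelihoods (using 1 − P(present | H) for each absent trace result):
  reference sample A: 0.437 × 0.85 × (1 − 0.60) × 0.87 × (1 − 0.69) = 0.040072
  reference sample B: 0.563 × 0.28 × (1 − 0.34) × 0.65 × (1 − 0.78) = 0.014878
Normalizing constant Z = 0.040072 + 0.014878 = 0.05495.
P(reference sample B | evidence) = 0.014878 / 0.05495 ≈ 0.271.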